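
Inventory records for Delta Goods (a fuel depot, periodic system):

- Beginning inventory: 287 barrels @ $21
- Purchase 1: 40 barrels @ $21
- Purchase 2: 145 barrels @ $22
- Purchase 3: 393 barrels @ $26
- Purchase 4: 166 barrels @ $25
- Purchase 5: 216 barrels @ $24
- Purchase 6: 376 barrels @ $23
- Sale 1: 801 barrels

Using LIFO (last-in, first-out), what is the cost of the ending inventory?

Sale 1 (801) [LIFO — newest first]: 376 @ $23 + 216 @ $24 + 166 @ $25 + 43 @ $26 = $19,100
Ending inventory: 287 @ $21 + 40 @ $21 + 145 @ $22 + 350 @ $26 = $19,157

Ending inventory = $19,157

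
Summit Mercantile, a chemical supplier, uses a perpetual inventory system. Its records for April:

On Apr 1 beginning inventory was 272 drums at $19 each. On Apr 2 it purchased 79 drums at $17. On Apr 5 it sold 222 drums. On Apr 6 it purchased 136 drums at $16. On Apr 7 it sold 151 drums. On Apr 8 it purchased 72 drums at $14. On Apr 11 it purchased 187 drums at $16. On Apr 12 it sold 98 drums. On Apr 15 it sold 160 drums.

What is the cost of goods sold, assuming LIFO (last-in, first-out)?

COGS = $10,507

Apr 5, 222 sold [LIFO — newest first]: 79 @ $17 + 143 @ $19 = $4,060
Apr 7, 151 sold [LIFO — newest first]: 136 @ $16 + 15 @ $19 = $2,461
Apr 12, 98 sold [LIFO — newest first]: 98 @ $16 = $1,568
Apr 15, 160 sold [LIFO — newest first]: 89 @ $16 + 71 @ $14 = $2,418
Total COGS = $4,060 + $2,461 + $1,568 + $2,418 = $10,507
Ending inventory: 114 @ $19 + 1 @ $14 = $2,180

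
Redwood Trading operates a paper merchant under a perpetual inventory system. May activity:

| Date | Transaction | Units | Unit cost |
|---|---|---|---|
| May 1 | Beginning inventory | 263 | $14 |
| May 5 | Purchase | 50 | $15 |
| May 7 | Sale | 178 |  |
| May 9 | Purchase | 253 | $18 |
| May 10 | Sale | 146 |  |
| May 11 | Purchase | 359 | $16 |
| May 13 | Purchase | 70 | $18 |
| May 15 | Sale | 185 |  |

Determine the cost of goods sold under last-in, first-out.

May 7, 178 sold [LIFO — newest first]: 50 @ $15 + 128 @ $14 = $2,542
May 10, 146 sold [LIFO — newest first]: 146 @ $18 = $2,628
May 15, 185 sold [LIFO — newest first]: 70 @ $18 + 115 @ $16 = $3,100
Total COGS = $2,542 + $2,628 + $3,100 = $8,270
Ending inventory: 135 @ $14 + 107 @ $18 + 244 @ $16 = $7,720
Check: goods available $15,990 = COGS $8,270 + ending $7,720

COGS = $8,270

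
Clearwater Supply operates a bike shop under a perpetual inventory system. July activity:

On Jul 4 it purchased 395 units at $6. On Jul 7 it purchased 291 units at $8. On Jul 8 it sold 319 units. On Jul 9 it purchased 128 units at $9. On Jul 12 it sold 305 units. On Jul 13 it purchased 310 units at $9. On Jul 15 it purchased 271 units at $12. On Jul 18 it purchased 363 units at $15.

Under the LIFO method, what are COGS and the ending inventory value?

Jul 8, 319 sold [LIFO — newest first]: 291 @ $8 + 28 @ $6 = $2,496
Jul 12, 305 sold [LIFO — newest first]: 128 @ $9 + 177 @ $6 = $2,214
Total COGS = $2,496 + $2,214 = $4,710
Ending inventory: 190 @ $6 + 310 @ $9 + 271 @ $12 + 363 @ $15 = $12,627

COGS = $4,710; ending inventory = $12,627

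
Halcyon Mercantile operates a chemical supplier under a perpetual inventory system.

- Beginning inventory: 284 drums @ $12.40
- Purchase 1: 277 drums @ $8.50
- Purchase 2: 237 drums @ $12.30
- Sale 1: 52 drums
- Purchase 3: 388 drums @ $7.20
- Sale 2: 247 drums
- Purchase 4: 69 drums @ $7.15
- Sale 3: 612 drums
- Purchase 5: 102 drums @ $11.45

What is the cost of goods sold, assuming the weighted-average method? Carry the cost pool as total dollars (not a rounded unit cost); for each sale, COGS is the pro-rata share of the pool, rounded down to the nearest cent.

After Beginning: 284 on hand, pool $3,521.60 (≈ $12.4000 each)
After Purchase 1: 561 on hand, pool $5,876.10 (≈ $10.4743 each)
After Purchase 2: 798 on hand, pool $8,791.20 (≈ $11.0165 each)
Sale 1, sell 52: 52/798 × $8,791.20 → $572.86
After Purchase 3: 1134 on hand, pool $11,011.94 (≈ $9.7107 each)
Sale 2, sell 247: 247/1134 × $11,011.94 → $2,398.54
After Purchase 4: 956 on hand, pool $9,106.75 (≈ $9.5259 each)
Sale 3, sell 612: 612/956 × $9,106.75 → $5,829.84
After Purchase 5: 446 on hand, pool $4,444.81 (≈ $9.9659 each)
Total COGS = $572.86 + $2,398.54 + $5,829.84 = $8,801.24
Ending inventory (cost pool remaining) = $4,444.81

COGS = $8,801.24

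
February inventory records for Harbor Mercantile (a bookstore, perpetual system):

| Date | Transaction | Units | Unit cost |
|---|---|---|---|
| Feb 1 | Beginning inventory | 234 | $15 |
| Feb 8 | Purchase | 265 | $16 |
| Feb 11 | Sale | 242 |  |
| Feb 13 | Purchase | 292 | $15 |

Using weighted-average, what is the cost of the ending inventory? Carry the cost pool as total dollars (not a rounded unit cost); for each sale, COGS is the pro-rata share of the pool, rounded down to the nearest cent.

After Feb 1: 234 on hand, pool $3,510.00 (≈ $15.0000 each)
After Feb 8: 499 on hand, pool $7,750.00 (≈ $15.5311 each)
Feb 11, sell 242: 242/499 × $7,750.00 → $3,758.51
After Feb 13: 549 on hand, pool $8,371.49 (≈ $15.2486 each)
Ending inventory (cost pool remaining) = $8,371.49
Check: goods available $12,130.00 = COGS $3,758.51 + ending $8,371.49

Ending inventory = $8,371.49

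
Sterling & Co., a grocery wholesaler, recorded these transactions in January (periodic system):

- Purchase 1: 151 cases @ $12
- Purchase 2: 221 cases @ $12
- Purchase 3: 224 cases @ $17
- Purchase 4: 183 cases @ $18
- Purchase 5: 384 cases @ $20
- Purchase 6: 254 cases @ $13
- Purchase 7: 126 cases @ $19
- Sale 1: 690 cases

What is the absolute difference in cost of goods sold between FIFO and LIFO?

$1,932

FIFO COGS: 151 @ $12 + 221 @ $12 + 224 @ $17 + 94 @ $18 = $9,964
LIFO COGS: 126 @ $19 + 254 @ $13 + 310 @ $20 = $11,896
Difference = |$9,964 − $11,896| = $1,932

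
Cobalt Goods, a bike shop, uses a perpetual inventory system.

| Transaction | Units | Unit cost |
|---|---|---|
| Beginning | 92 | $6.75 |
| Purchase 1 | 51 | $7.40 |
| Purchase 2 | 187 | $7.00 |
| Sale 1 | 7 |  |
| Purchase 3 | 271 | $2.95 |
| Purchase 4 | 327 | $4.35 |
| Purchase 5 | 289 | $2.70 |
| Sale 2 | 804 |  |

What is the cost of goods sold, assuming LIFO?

COGS = $2,806.35

Sale 1 (7) [LIFO — newest first]: 7 @ $7.00 = $49.00
Sale 2 (804) [LIFO — newest first]: 289 @ $2.70 + 327 @ $4.35 + 188 @ $2.95 = $2,757.35
Total COGS = $49.00 + $2,757.35 = $2,806.35
Ending inventory: 92 @ $6.75 + 51 @ $7.40 + 180 @ $7.00 + 83 @ $2.95 = $2,503.25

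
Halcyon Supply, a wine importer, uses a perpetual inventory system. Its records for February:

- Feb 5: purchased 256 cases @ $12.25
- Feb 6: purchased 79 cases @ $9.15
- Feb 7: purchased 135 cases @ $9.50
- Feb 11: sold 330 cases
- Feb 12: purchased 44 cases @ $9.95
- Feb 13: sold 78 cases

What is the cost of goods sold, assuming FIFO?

COGS = $4,552.35

Feb 11, 330 sold [FIFO — oldest first]: 256 @ $12.25 + 74 @ $9.15 = $3,813.10
Feb 13, 78 sold [FIFO — oldest first]: 5 @ $9.15 + 73 @ $9.50 = $739.25
Total COGS = $3,813.10 + $739.25 = $4,552.35
Ending inventory: 62 @ $9.50 + 44 @ $9.95 = $1,026.80
Check: goods available $5,579.15 = COGS $4,552.35 + ending $1,026.80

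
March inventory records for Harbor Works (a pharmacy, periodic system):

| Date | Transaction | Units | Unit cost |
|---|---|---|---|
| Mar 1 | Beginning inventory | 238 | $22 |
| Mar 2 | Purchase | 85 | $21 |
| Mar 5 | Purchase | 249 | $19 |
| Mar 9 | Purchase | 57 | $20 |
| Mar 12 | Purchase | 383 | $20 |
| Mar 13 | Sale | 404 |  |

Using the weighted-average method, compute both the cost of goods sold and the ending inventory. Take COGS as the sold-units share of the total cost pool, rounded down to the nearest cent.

COGS = $8,204.55; ending inventory = $12,347.45

Mar 13, sell 404: 404/1012 × $20,552.00 → $8,204.55
Ending inventory (cost pool remaining) = $12,347.45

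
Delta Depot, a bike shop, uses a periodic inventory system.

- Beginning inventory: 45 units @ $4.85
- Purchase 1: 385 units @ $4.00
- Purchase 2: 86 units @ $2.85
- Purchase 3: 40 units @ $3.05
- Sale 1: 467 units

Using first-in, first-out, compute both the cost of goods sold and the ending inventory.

Sale 1 (467) [FIFO — oldest first]: 45 @ $4.85 + 385 @ $4.00 + 37 @ $2.85 = $1,863.70
Ending inventory: 49 @ $2.85 + 40 @ $3.05 = $261.65

COGS = $1,863.70; ending inventory = $261.65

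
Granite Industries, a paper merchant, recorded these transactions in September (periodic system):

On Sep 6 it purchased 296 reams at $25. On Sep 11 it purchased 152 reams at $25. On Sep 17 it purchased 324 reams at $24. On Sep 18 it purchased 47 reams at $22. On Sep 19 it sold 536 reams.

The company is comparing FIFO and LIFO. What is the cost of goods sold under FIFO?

FIFO COGS: 296 @ $25 + 152 @ $25 + 88 @ $24 = $13,312
LIFO COGS: 47 @ $22 + 324 @ $24 + 152 @ $25 + 13 @ $25 = $12,935

COGS = $13,312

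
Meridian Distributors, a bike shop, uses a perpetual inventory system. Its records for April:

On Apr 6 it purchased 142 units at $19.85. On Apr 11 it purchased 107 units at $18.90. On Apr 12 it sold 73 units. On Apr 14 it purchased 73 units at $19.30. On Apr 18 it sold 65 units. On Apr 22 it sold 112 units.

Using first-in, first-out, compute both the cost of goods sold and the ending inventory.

COGS = $4,860.30; ending inventory = $1,389.60

Apr 12, 73 sold [FIFO — oldest first]: 73 @ $19.85 = $1,449.05
Apr 18, 65 sold [FIFO — oldest first]: 65 @ $19.85 = $1,290.25
Apr 22, 112 sold [FIFO — oldest first]: 4 @ $19.85 + 107 @ $18.90 + 1 @ $19.30 = $2,121.00
Total COGS = $1,449.05 + $1,290.25 + $2,121.00 = $4,860.30
Ending inventory: 72 @ $19.30 = $1,389.60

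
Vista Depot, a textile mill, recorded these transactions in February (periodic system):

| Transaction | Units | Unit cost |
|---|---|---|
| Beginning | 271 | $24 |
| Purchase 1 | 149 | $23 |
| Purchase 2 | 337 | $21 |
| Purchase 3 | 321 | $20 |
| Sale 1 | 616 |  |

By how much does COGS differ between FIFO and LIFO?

$1,432

FIFO COGS: 271 @ $24 + 149 @ $23 + 196 @ $21 = $14,047
LIFO COGS: 321 @ $20 + 295 @ $21 = $12,615
Difference = |$14,047 − $12,615| = $1,432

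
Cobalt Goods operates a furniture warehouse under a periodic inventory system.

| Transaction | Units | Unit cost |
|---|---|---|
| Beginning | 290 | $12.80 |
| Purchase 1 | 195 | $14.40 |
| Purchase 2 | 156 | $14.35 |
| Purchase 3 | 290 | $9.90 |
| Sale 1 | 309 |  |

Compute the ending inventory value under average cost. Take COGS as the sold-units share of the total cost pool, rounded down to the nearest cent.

Ending inventory = $7,769.73

Sale 1, sell 309: 309/931 × $11,629.60 → $3,859.87
Ending inventory (cost pool remaining) = $7,769.73
Check: goods available $11,629.60 = COGS $3,859.87 + ending $7,769.73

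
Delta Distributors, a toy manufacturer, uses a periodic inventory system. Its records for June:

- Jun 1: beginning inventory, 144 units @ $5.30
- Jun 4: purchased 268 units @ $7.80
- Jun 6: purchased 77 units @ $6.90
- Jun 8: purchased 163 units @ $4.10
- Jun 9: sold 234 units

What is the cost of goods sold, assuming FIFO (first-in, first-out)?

Jun 9, 234 sold [FIFO — oldest first]: 144 @ $5.30 + 90 @ $7.80 = $1,465.20
Ending inventory: 178 @ $7.80 + 77 @ $6.90 + 163 @ $4.10 = $2,588.00

COGS = $1,465.20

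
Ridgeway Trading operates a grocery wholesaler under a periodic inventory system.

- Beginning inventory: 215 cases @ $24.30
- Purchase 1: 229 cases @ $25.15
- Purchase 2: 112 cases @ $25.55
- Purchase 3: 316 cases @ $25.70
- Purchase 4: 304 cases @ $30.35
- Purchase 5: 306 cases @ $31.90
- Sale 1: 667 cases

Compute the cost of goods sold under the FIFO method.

COGS = $16,698.15

Sale 1 (667) [FIFO — oldest first]: 215 @ $24.30 + 229 @ $25.15 + 112 @ $25.55 + 111 @ $25.70 = $16,698.15
Ending inventory: 205 @ $25.70 + 304 @ $30.35 + 306 @ $31.90 = $24,256.30
Check: goods available $40,954.45 = COGS $16,698.15 + ending $24,256.30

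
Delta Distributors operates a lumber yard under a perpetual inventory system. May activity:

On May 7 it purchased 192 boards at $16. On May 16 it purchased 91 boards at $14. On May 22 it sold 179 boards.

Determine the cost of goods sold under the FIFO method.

COGS = $2,864

May 22, 179 sold [FIFO — oldest first]: 179 @ $16 = $2,864
Ending inventory: 13 @ $16 + 91 @ $14 = $1,482
Check: goods available $4,346 = COGS $2,864 + ending $1,482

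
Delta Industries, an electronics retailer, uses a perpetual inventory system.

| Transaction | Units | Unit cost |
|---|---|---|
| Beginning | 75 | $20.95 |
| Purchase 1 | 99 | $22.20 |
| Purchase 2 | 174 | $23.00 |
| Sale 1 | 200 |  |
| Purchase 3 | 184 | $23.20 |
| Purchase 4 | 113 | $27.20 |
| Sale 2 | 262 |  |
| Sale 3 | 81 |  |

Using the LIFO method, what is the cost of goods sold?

COGS = $12,942.80

Sale 1 (200) [LIFO — newest first]: 174 @ $23.00 + 26 @ $22.20 = $4,579.20
Sale 2 (262) [LIFO — newest first]: 113 @ $27.20 + 149 @ $23.20 = $6,530.40
Sale 3 (81) [LIFO — newest first]: 35 @ $23.20 + 46 @ $22.20 = $1,833.20
Total COGS = $4,579.20 + $6,530.40 + $1,833.20 = $12,942.80
Ending inventory: 75 @ $20.95 + 27 @ $22.20 = $2,170.65
Check: goods available $15,113.45 = COGS $12,942.80 + ending $2,170.65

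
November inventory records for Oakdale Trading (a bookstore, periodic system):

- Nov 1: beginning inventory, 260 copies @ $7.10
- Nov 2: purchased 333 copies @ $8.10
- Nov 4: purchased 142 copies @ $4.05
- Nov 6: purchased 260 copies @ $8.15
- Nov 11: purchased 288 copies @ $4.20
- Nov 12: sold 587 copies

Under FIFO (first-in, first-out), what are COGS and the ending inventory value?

COGS = $4,494.70; ending inventory = $3,952.30

Nov 12, 587 sold [FIFO — oldest first]: 260 @ $7.10 + 327 @ $8.10 = $4,494.70
Ending inventory: 6 @ $8.10 + 142 @ $4.05 + 260 @ $8.15 + 288 @ $4.20 = $3,952.30
Check: goods available $8,447.00 = COGS $4,494.70 + ending $3,952.30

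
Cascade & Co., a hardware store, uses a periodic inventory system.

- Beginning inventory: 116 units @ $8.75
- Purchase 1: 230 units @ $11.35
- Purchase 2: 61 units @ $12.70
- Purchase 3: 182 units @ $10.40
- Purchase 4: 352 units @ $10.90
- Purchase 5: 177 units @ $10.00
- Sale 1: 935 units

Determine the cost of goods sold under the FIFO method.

COGS = $10,064.40

Sale 1 (935) [FIFO — oldest first]: 116 @ $8.75 + 230 @ $11.35 + 61 @ $12.70 + 182 @ $10.40 + 346 @ $10.90 = $10,064.40
Ending inventory: 6 @ $10.90 + 177 @ $10.00 = $1,835.40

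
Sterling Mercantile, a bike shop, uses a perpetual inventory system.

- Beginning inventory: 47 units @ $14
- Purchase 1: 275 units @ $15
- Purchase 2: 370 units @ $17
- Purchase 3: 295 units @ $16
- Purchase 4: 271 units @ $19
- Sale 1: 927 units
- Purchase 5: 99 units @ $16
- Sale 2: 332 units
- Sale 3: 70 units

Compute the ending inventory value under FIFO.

Ending inventory = $448

Sale 1 (927) [FIFO — oldest first]: 47 @ $14 + 275 @ $15 + 370 @ $17 + 235 @ $16 = $14,833
Sale 2 (332) [FIFO — oldest first]: 60 @ $16 + 271 @ $19 + 1 @ $16 = $6,125
Sale 3 (70) [FIFO — oldest first]: 70 @ $16 = $1,120
Total COGS = $14,833 + $6,125 + $1,120 = $22,078
Ending inventory: 28 @ $16 = $448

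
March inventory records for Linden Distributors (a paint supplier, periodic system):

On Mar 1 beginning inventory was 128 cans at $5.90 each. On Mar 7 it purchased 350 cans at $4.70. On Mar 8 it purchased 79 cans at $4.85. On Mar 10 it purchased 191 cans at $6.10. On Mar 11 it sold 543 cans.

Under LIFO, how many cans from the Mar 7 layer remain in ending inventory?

Mar 11, 543 sold [LIFO — newest first]: 191 @ $6.10 + 79 @ $4.85 + 273 @ $4.70 = $2,831.35
Ending inventory: 128 @ $5.90 + 77 @ $4.70 = $1,117.10
Check: goods available $3,948.45 = COGS $2,831.35 + ending $1,117.10

77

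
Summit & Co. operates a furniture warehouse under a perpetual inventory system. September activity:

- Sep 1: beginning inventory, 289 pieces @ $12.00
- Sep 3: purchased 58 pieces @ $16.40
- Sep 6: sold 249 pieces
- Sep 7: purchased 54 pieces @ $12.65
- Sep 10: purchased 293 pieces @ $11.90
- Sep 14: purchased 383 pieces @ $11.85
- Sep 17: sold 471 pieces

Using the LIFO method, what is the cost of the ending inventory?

Ending inventory = $4,298.60

Sep 6, 249 sold [LIFO — newest first]: 58 @ $16.40 + 191 @ $12.00 = $3,243.20
Sep 17, 471 sold [LIFO — newest first]: 383 @ $11.85 + 88 @ $11.90 = $5,585.75
Total COGS = $3,243.20 + $5,585.75 = $8,828.95
Ending inventory: 98 @ $12.00 + 54 @ $12.65 + 205 @ $11.90 = $4,298.60
Check: goods available $13,127.55 = COGS $8,828.95 + ending $4,298.60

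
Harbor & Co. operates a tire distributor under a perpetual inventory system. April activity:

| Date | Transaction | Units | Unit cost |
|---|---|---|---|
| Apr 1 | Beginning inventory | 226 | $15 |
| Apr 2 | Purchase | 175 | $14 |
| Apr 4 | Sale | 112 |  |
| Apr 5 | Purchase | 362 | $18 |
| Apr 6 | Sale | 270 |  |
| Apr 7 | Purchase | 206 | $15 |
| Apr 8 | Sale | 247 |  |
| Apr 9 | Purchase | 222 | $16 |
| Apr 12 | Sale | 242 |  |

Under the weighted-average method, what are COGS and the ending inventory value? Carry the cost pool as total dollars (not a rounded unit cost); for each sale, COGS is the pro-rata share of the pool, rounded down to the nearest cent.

COGS = $13,886.31; ending inventory = $5,111.69

After Apr 1: 226 on hand, pool $3,390.00 (≈ $15.0000 each)
After Apr 2: 401 on hand, pool $5,840.00 (≈ $14.5636 each)
Apr 4, sell 112: 112/401 × $5,840.00 → $1,631.12
After Apr 5: 651 on hand, pool $10,724.88 (≈ $16.4745 each)
Apr 6, sell 270: 270/651 × $10,724.88 → $4,448.10
After Apr 7: 587 on hand, pool $9,366.78 (≈ $15.9570 each)
Apr 8, sell 247: 247/587 × $9,366.78 → $3,941.38
After Apr 9: 562 on hand, pool $8,977.40 (≈ $15.9740 each)
Apr 12, sell 242: 242/562 × $8,977.40 → $3,865.71
Total COGS = $1,631.12 + $4,448.10 + $3,941.38 + $3,865.71 = $13,886.31
Ending inventory (cost pool remaining) = $5,111.69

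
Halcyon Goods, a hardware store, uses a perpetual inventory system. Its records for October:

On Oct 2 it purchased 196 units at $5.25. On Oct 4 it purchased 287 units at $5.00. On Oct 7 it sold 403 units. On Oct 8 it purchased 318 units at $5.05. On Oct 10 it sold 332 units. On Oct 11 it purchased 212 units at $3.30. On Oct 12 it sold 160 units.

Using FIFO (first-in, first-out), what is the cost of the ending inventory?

Ending inventory = $389.40

Oct 7, 403 sold [FIFO — oldest first]: 196 @ $5.25 + 207 @ $5.00 = $2,064.00
Oct 10, 332 sold [FIFO — oldest first]: 80 @ $5.00 + 252 @ $5.05 = $1,672.60
Oct 12, 160 sold [FIFO — oldest first]: 66 @ $5.05 + 94 @ $3.30 = $643.50
Total COGS = $2,064.00 + $1,672.60 + $643.50 = $4,380.10
Ending inventory: 118 @ $3.30 = $389.40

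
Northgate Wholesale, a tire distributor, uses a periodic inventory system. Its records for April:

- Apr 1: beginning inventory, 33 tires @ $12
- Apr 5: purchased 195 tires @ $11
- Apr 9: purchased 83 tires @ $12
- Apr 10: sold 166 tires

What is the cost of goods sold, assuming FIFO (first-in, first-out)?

Apr 10, 166 sold [FIFO — oldest first]: 33 @ $12 + 133 @ $11 = $1,859
Ending inventory: 62 @ $11 + 83 @ $12 = $1,678
Check: goods available $3,537 = COGS $1,859 + ending $1,678

COGS = $1,859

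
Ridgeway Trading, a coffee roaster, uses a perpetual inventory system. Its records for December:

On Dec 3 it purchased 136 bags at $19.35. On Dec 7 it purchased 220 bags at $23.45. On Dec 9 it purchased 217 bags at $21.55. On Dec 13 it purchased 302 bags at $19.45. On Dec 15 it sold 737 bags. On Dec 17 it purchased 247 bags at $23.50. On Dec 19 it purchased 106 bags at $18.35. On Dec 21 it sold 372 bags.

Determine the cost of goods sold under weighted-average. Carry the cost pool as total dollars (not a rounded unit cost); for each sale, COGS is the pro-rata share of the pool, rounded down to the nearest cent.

After Dec 3: 136 on hand, pool $2,631.60 (≈ $19.3500 each)
After Dec 7: 356 on hand, pool $7,790.60 (≈ $21.8837 each)
After Dec 9: 573 on hand, pool $12,466.95 (≈ $21.7573 each)
After Dec 13: 875 on hand, pool $18,340.85 (≈ $20.9610 each)
Dec 15, sell 737: 737/875 × $18,340.85 → $15,448.23
After Dec 17: 385 on hand, pool $8,697.12 (≈ $22.5899 each)
After Dec 19: 491 on hand, pool $10,642.22 (≈ $21.6746 each)
Dec 21, sell 372: 372/491 × $10,642.22 → $8,062.94
Total COGS = $15,448.23 + $8,062.94 = $23,511.17
Ending inventory (cost pool remaining) = $2,579.28
Check: goods available $26,090.45 = COGS $23,511.17 + ending $2,579.28

COGS = $23,511.17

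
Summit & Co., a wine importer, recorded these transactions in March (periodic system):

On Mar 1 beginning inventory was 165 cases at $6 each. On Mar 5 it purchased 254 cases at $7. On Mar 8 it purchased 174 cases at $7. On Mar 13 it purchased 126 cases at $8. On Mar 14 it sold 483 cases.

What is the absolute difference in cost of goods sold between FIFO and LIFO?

$291

FIFO COGS: 165 @ $6 + 254 @ $7 + 64 @ $7 = $3,216
LIFO COGS: 126 @ $8 + 174 @ $7 + 183 @ $7 = $3,507
Difference = |$3,216 − $3,507| = $291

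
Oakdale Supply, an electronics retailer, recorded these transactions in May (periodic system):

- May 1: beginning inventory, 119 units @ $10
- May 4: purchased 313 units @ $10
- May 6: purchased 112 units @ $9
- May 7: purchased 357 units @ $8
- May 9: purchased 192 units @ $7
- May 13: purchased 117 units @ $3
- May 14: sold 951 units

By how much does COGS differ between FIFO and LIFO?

$1,245

FIFO COGS: 119 @ $10 + 313 @ $10 + 112 @ $9 + 357 @ $8 + 50 @ $7 = $8,534
LIFO COGS: 117 @ $3 + 192 @ $7 + 357 @ $8 + 112 @ $9 + 173 @ $10 = $7,289
Difference = |$8,534 − $7,289| = $1,245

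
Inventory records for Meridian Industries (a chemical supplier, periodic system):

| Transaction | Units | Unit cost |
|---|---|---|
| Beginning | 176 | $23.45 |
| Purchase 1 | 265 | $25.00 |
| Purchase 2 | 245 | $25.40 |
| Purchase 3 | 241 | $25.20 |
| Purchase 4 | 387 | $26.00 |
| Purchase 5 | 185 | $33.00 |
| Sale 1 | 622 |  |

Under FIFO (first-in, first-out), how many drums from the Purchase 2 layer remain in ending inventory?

Sale 1 (622) [FIFO — oldest first]: 176 @ $23.45 + 265 @ $25.00 + 181 @ $25.40 = $15,349.60
Ending inventory: 64 @ $25.40 + 241 @ $25.20 + 387 @ $26.00 + 185 @ $33.00 = $23,865.80
Check: goods available $39,215.40 = COGS $15,349.60 + ending $23,865.80

64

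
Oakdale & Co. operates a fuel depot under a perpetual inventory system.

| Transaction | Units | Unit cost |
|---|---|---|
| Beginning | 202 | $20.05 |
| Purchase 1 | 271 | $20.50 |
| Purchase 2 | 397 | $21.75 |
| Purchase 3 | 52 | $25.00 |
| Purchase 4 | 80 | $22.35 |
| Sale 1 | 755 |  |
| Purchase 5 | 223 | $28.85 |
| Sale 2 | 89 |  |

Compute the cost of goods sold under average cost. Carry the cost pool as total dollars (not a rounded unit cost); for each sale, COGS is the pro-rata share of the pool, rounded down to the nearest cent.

After Beginning: 202 on hand, pool $4,050.10 (≈ $20.0500 each)
After Purchase 1: 473 on hand, pool $9,605.60 (≈ $20.3078 each)
After Purchase 2: 870 on hand, pool $18,240.35 (≈ $20.9659 each)
After Purchase 3: 922 on hand, pool $19,540.35 (≈ $21.1934 each)
After Purchase 4: 1002 on hand, pool $21,328.35 (≈ $21.2858 each)
Sale 1, sell 755: 755/1002 × $21,328.35 → $16,070.76
After Purchase 5: 470 on hand, pool $11,691.14 (≈ $24.8748 each)
Sale 2, sell 89: 89/470 × $11,691.14 → $2,213.85
Total COGS = $16,070.76 + $2,213.85 = $18,284.61
Ending inventory (cost pool remaining) = $9,477.29

COGS = $18,284.61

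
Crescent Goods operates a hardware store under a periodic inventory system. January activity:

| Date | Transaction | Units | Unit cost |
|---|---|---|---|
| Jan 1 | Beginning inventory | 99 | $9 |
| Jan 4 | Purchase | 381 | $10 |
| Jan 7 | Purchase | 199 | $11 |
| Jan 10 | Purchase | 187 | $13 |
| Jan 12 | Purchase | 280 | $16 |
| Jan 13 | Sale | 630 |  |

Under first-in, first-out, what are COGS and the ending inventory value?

Jan 13, 630 sold [FIFO — oldest first]: 99 @ $9 + 381 @ $10 + 150 @ $11 = $6,351
Ending inventory: 49 @ $11 + 187 @ $13 + 280 @ $16 = $7,450

COGS = $6,351; ending inventory = $7,450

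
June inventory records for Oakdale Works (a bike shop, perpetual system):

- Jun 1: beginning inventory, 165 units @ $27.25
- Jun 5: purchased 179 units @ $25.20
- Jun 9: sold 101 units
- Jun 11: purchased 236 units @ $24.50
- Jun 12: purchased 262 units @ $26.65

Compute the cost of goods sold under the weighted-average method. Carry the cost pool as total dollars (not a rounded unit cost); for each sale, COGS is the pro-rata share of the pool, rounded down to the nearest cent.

After Jun 1: 165 on hand, pool $4,496.25 (≈ $27.2500 each)
After Jun 5: 344 on hand, pool $9,007.05 (≈ $26.1833 each)
Jun 9, sell 101: 101/344 × $9,007.05 → $2,644.51
After Jun 11: 479 on hand, pool $12,144.54 (≈ $25.3539 each)
After Jun 12: 741 on hand, pool $19,126.84 (≈ $25.8122 each)
Ending inventory (cost pool remaining) = $19,126.84

COGS = $2,644.51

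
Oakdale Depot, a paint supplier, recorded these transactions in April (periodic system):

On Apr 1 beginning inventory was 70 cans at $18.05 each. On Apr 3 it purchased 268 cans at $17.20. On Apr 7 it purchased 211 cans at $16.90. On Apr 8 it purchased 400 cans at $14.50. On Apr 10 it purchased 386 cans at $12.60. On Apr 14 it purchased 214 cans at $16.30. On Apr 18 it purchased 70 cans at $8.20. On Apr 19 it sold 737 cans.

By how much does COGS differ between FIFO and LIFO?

$2,267.70

FIFO COGS: 70 @ $18.05 + 268 @ $17.20 + 211 @ $16.90 + 188 @ $14.50 = $12,165.00
LIFO COGS: 70 @ $8.20 + 214 @ $16.30 + 386 @ $12.60 + 67 @ $14.50 = $9,897.30
Difference = |$12,165.00 − $9,897.30| = $2,267.70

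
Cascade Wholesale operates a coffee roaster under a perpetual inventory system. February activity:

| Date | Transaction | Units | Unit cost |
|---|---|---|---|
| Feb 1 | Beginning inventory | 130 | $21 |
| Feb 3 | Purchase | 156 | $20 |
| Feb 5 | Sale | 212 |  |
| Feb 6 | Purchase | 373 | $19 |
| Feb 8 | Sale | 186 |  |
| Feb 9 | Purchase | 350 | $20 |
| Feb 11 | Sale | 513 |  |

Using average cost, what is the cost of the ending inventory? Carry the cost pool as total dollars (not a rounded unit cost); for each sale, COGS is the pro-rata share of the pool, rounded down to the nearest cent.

Ending inventory = $1,928.22

After Feb 1: 130 on hand, pool $2,730.00 (≈ $21.0000 each)
After Feb 3: 286 on hand, pool $5,850.00 (≈ $20.4545 each)
Feb 5, sell 212: 212/286 × $5,850.00 → $4,336.36
After Feb 6: 447 on hand, pool $8,600.64 (≈ $19.2408 each)
Feb 8, sell 186: 186/447 × $8,600.64 → $3,578.78
After Feb 9: 611 on hand, pool $12,021.86 (≈ $19.6757 each)
Feb 11, sell 513: 513/611 × $12,021.86 → $10,093.64
Total COGS = $4,336.36 + $3,578.78 + $10,093.64 = $18,008.78
Ending inventory (cost pool remaining) = $1,928.22
Check: goods available $19,937.00 = COGS $18,008.78 + ending $1,928.22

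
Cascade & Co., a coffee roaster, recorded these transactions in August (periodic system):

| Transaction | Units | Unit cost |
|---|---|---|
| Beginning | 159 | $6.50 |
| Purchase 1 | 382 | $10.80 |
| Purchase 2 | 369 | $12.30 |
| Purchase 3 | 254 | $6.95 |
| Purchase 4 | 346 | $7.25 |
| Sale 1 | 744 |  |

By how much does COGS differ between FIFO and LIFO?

$1,611.00

FIFO COGS: 159 @ $6.50 + 382 @ $10.80 + 203 @ $12.30 = $7,656.00
LIFO COGS: 346 @ $7.25 + 254 @ $6.95 + 144 @ $12.30 = $6,045.00
Difference = |$7,656.00 − $6,045.00| = $1,611.00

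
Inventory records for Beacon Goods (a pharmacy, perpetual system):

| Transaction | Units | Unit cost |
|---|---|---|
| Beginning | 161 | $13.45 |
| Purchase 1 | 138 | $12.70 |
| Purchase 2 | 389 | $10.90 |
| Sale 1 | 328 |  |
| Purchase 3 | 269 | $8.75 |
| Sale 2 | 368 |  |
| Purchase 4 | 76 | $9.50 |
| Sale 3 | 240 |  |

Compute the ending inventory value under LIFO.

Sale 1 (328) [LIFO — newest first]: 328 @ $10.90 = $3,575.20
Sale 2 (368) [LIFO — newest first]: 269 @ $8.75 + 61 @ $10.90 + 38 @ $12.70 = $3,501.25
Sale 3 (240) [LIFO — newest first]: 76 @ $9.50 + 100 @ $12.70 + 64 @ $13.45 = $2,852.80
Total COGS = $3,575.20 + $3,501.25 + $2,852.80 = $9,929.25
Ending inventory: 97 @ $13.45 = $1,304.65
Check: goods available $11,233.90 = COGS $9,929.25 + ending $1,304.65

Ending inventory = $1,304.65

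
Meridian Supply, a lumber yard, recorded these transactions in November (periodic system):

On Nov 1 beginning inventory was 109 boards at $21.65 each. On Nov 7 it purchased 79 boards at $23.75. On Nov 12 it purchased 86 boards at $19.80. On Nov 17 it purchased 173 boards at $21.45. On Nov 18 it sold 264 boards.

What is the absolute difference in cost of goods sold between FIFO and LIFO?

$208.50

FIFO COGS: 109 @ $21.65 + 79 @ $23.75 + 76 @ $19.80 = $5,740.90
LIFO COGS: 173 @ $21.45 + 86 @ $19.80 + 5 @ $23.75 = $5,532.40
Difference = |$5,740.90 − $5,532.40| = $208.50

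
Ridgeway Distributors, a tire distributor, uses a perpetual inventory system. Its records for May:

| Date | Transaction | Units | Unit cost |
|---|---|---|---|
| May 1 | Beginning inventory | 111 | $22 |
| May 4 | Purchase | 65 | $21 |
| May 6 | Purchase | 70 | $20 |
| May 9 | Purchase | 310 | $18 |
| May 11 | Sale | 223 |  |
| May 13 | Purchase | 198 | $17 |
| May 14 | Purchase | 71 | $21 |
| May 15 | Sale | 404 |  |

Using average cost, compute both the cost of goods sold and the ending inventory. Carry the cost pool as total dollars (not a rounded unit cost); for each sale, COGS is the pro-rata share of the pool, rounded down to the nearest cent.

After May 1: 111 on hand, pool $2,442.00 (≈ $22.0000 each)
After May 4: 176 on hand, pool $3,807.00 (≈ $21.6307 each)
After May 6: 246 on hand, pool $5,207.00 (≈ $21.1667 each)
After May 9: 556 on hand, pool $10,787.00 (≈ $19.4011 each)
May 11, sell 223: 223/556 × $10,787.00 → $4,326.44
After May 13: 531 on hand, pool $9,826.56 (≈ $18.5058 each)
After May 14: 602 on hand, pool $11,317.56 (≈ $18.7999 each)
May 15, sell 404: 404/602 × $11,317.56 → $7,595.17
Total COGS = $4,326.44 + $7,595.17 = $11,921.61
Ending inventory (cost pool remaining) = $3,722.39

COGS = $11,921.61; ending inventory = $3,722.39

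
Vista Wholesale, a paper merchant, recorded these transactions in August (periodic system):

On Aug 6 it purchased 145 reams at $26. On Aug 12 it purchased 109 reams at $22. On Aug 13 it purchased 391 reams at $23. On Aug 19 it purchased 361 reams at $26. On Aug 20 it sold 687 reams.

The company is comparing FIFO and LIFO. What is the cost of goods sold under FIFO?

FIFO COGS: 145 @ $26 + 109 @ $22 + 391 @ $23 + 42 @ $26 = $16,253
LIFO COGS: 361 @ $26 + 326 @ $23 = $16,884

COGS = $16,253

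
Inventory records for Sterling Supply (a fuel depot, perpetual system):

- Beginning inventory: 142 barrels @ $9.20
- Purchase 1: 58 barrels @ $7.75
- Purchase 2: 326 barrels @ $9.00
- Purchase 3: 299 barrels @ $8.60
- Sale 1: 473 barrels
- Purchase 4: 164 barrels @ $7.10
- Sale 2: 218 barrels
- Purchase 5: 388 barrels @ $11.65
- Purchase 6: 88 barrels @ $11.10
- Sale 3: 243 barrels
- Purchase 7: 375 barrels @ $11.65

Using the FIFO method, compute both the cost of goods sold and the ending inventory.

Sale 1 (473) [FIFO — oldest first]: 142 @ $9.20 + 58 @ $7.75 + 273 @ $9.00 = $4,212.90
Sale 2 (218) [FIFO — oldest first]: 53 @ $9.00 + 165 @ $8.60 = $1,896.00
Sale 3 (243) [FIFO — oldest first]: 134 @ $8.60 + 109 @ $7.10 = $1,926.30
Total COGS = $4,212.90 + $1,896.00 + $1,926.30 = $8,035.20
Ending inventory: 55 @ $7.10 + 388 @ $11.65 + 88 @ $11.10 + 375 @ $11.65 = $10,256.25

COGS = $8,035.20; ending inventory = $10,256.25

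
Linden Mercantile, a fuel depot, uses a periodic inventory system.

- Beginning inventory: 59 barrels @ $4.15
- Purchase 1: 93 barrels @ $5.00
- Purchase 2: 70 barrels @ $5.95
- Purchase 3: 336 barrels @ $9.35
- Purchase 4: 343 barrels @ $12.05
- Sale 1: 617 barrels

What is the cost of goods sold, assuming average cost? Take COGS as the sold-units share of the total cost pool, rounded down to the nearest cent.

COGS = $5,753.02

Sale 1, sell 617: 617/901 × $8,401.10 → $5,753.02
Ending inventory (cost pool remaining) = $2,648.08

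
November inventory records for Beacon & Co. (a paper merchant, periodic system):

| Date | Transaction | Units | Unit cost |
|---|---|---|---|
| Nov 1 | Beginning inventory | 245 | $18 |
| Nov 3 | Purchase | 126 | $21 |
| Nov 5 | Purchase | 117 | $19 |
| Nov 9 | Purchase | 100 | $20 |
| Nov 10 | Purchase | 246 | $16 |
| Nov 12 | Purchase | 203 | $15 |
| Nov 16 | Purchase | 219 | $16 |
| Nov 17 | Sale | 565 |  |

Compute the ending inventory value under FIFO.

Ending inventory = $10,945

Nov 17, 565 sold [FIFO — oldest first]: 245 @ $18 + 126 @ $21 + 117 @ $19 + 77 @ $20 = $10,819
Ending inventory: 23 @ $20 + 246 @ $16 + 203 @ $15 + 219 @ $16 = $10,945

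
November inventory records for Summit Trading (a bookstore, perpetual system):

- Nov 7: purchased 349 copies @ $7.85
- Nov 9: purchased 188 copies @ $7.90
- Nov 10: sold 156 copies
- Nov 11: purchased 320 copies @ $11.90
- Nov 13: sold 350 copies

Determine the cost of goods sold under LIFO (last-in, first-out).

COGS = $5,277.40

Nov 10, 156 sold [LIFO — newest first]: 156 @ $7.90 = $1,232.40
Nov 13, 350 sold [LIFO — newest first]: 320 @ $11.90 + 30 @ $7.90 = $4,045.00
Total COGS = $1,232.40 + $4,045.00 = $5,277.40
Ending inventory: 349 @ $7.85 + 2 @ $7.90 = $2,755.45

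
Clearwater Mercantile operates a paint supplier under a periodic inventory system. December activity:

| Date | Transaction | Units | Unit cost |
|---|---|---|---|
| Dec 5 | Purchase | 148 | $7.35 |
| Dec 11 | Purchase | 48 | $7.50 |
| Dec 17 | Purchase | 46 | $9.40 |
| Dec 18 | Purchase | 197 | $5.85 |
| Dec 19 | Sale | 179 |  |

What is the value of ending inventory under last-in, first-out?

Dec 19, 179 sold [LIFO — newest first]: 179 @ $5.85 = $1,047.15
Ending inventory: 148 @ $7.35 + 48 @ $7.50 + 46 @ $9.40 + 18 @ $5.85 = $1,985.50

Ending inventory = $1,985.50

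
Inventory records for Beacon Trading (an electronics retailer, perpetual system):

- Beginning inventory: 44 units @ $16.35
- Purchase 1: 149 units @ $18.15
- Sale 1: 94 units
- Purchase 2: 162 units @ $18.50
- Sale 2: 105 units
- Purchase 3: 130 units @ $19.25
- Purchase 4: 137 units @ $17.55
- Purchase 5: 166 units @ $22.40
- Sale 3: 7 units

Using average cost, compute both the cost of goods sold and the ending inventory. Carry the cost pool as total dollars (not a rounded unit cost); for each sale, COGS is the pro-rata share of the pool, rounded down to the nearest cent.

COGS = $3,716.00; ending inventory = $11,330.00

After Beginning: 44 on hand, pool $719.40 (≈ $16.3500 each)
After Purchase 1: 193 on hand, pool $3,423.75 (≈ $17.7396 each)
Sale 1, sell 94: 94/193 × $3,423.75 → $1,667.52
After Purchase 2: 261 on hand, pool $4,753.23 (≈ $18.2116 each)
Sale 2, sell 105: 105/261 × $4,753.23 → $1,912.21
After Purchase 3: 286 on hand, pool $5,343.52 (≈ $18.6836 each)
After Purchase 4: 423 on hand, pool $7,747.87 (≈ $18.3165 each)
After Purchase 5: 589 on hand, pool $11,466.27 (≈ $19.4674 each)
Sale 3, sell 7: 7/589 × $11,466.27 → $136.27
Total COGS = $1,667.52 + $1,912.21 + $136.27 = $3,716.00
Ending inventory (cost pool remaining) = $11,330.00
Check: goods available $15,046.00 = COGS $3,716.00 + ending $11,330.00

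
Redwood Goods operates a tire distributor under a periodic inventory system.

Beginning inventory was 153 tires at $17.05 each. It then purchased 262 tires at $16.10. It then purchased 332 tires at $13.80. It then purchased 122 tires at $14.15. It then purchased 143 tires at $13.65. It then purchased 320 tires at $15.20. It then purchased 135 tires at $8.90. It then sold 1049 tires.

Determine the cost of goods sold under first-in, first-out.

Sale 1 (1049) [FIFO — oldest first]: 153 @ $17.05 + 262 @ $16.10 + 332 @ $13.80 + 122 @ $14.15 + 143 @ $13.65 + 37 @ $15.20 = $15,649.10
Ending inventory: 283 @ $15.20 + 135 @ $8.90 = $5,503.10
Check: goods available $21,152.20 = COGS $15,649.10 + ending $5,503.10

COGS = $15,649.10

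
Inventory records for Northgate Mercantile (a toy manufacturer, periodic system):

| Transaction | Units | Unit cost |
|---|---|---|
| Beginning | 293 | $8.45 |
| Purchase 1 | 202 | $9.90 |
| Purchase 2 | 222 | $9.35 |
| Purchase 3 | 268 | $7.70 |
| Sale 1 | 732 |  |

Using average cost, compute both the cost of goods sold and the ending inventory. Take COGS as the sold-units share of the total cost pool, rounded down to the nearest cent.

Sale 1, sell 732: 732/985 × $8,614.95 → $6,402.17
Ending inventory (cost pool remaining) = $2,212.78

COGS = $6,402.17; ending inventory = $2,212.78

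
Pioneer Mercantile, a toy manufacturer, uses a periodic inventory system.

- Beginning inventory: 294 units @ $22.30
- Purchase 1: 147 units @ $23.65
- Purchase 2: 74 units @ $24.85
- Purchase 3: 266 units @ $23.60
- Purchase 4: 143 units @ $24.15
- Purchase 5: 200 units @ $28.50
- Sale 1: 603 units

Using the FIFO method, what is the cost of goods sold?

COGS = $13,948.45

Sale 1 (603) [FIFO — oldest first]: 294 @ $22.30 + 147 @ $23.65 + 74 @ $24.85 + 88 @ $23.60 = $13,948.45
Ending inventory: 178 @ $23.60 + 143 @ $24.15 + 200 @ $28.50 = $13,354.25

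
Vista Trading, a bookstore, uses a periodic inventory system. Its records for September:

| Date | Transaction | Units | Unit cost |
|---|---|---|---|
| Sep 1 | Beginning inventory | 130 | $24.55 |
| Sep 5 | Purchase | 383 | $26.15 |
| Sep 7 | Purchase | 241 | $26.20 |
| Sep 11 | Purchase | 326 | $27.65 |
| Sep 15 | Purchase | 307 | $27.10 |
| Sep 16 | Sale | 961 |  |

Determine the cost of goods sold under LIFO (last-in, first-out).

Sep 16, 961 sold [LIFO — newest first]: 307 @ $27.10 + 326 @ $27.65 + 241 @ $26.20 + 87 @ $26.15 = $25,922.85
Ending inventory: 130 @ $24.55 + 296 @ $26.15 = $10,931.90
Check: goods available $36,854.75 = COGS $25,922.85 + ending $10,931.90

COGS = $25,922.85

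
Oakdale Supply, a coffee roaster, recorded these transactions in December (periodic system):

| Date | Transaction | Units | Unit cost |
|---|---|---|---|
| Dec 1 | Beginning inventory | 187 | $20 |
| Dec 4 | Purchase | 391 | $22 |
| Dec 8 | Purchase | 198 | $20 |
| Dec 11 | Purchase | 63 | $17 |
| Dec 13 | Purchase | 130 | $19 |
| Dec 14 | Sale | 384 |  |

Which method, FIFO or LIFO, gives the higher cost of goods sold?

FIFO

FIFO COGS: 187 @ $20 + 197 @ $22 = $8,074
LIFO COGS: 130 @ $19 + 63 @ $17 + 191 @ $20 = $7,361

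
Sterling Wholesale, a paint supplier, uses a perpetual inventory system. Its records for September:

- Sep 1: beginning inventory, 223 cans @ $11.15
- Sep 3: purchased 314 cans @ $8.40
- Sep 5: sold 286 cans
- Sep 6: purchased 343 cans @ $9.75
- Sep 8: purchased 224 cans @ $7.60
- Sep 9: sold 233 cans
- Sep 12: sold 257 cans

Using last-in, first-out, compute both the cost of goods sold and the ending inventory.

COGS = $6,698.30; ending inventory = $3,472.40

Sep 5, 286 sold [LIFO — newest first]: 286 @ $8.40 = $2,402.40
Sep 9, 233 sold [LIFO — newest first]: 224 @ $7.60 + 9 @ $9.75 = $1,790.15
Sep 12, 257 sold [LIFO — newest first]: 257 @ $9.75 = $2,505.75
Total COGS = $2,402.40 + $1,790.15 + $2,505.75 = $6,698.30
Ending inventory: 223 @ $11.15 + 28 @ $8.40 + 77 @ $9.75 = $3,472.40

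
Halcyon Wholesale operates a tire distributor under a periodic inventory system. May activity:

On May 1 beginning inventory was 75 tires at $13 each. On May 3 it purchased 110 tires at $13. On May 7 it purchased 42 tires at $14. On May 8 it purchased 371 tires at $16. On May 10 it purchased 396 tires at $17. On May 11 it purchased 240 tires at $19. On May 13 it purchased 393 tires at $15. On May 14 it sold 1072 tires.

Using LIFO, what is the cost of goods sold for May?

COGS = $17,875

May 14, 1072 sold [LIFO — newest first]: 393 @ $15 + 240 @ $19 + 396 @ $17 + 43 @ $16 = $17,875
Ending inventory: 75 @ $13 + 110 @ $13 + 42 @ $14 + 328 @ $16 = $8,241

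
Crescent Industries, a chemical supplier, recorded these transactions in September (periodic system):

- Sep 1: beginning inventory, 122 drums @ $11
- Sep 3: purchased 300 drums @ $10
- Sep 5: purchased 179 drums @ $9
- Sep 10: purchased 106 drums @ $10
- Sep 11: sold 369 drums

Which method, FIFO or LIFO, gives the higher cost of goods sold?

FIFO

FIFO COGS: 122 @ $11 + 247 @ $10 = $3,812
LIFO COGS: 106 @ $10 + 179 @ $9 + 84 @ $10 = $3,511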